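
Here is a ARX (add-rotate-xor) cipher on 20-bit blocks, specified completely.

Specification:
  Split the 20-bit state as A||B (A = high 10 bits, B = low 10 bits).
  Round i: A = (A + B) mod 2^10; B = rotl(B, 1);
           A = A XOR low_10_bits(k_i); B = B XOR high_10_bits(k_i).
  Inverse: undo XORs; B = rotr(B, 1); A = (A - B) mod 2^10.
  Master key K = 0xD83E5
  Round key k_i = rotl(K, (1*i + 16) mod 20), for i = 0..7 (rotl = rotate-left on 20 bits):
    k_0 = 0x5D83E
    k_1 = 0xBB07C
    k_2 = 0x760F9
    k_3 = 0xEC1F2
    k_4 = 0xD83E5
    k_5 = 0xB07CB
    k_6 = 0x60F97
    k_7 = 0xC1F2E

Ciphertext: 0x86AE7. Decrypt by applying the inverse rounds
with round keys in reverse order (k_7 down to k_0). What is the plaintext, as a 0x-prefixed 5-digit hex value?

0x55B9A

s_0 = ciphertext = 0x86AE7
s_1 = InvRound(s_0, k_7) = 0x110F0
s_2 = InvRound(s_1, k_6) = 0x46AB9
s_3 = InvRound(s_2, k_5) = 0xA543C
s_4 = InvRound(s_3, k_4) = 0xF09AE
s_5 = InvRound(s_4, k_3) = 0x4850F
s_6 = InvRound(s_5, k_2) = 0xDB66B
s_7 = InvRound(s_6, k_1) = 0x33A43
s_8 = InvRound(s_7, k_0) = 0x55B9A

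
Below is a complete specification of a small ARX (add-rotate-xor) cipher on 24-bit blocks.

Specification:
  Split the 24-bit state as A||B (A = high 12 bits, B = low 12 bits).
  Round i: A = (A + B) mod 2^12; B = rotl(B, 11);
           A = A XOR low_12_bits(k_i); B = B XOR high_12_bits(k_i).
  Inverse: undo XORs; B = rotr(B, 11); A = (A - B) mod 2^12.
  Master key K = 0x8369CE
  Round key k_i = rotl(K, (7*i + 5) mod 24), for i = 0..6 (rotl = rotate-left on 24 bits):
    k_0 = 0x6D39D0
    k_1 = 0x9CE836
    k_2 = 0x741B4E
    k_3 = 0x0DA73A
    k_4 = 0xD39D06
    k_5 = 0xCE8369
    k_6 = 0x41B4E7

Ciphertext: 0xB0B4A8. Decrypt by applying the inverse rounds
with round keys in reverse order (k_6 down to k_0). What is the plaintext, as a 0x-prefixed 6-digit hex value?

0x2079BB

s_0 = ciphertext = 0xB0B4A8
s_1 = InvRound(s_0, k_6) = 0xE86166
s_2 = InvRound(s_1, k_5) = 0x2D2B1D
s_3 = InvRound(s_2, k_4) = 0x38CC48
s_4 = InvRound(s_3, k_3) = 0xB91925
s_5 = InvRound(s_4, k_2) = 0x416CC9
s_6 = InvRound(s_5, k_1) = 0x212A0E
s_7 = InvRound(s_6, k_0) = 0x2079BB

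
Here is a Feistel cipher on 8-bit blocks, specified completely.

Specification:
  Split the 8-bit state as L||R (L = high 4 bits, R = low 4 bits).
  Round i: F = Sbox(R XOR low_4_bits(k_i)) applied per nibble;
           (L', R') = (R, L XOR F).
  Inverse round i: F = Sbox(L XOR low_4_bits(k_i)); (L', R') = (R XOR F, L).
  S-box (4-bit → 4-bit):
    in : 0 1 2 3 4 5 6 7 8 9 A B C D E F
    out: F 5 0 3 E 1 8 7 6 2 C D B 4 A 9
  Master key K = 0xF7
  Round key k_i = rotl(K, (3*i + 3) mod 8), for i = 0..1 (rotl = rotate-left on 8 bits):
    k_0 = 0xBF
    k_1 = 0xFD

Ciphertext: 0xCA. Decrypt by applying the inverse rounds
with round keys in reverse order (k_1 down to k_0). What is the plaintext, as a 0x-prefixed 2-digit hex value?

s_0 = ciphertext = 0xCA
s_1 = InvRound(s_0, k_1) = 0xFC
s_2 = InvRound(s_1, k_0) = 0x3F

0x3F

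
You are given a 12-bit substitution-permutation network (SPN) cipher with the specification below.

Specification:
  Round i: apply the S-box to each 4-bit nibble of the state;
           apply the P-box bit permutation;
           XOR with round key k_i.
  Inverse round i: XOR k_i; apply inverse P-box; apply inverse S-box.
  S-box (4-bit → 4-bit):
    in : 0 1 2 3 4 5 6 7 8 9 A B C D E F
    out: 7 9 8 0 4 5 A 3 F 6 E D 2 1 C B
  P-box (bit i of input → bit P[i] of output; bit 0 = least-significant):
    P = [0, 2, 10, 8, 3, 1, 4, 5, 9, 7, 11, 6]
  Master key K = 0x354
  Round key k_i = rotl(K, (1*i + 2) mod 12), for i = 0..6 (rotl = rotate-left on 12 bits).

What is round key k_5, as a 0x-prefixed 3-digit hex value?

K = 0x354
k_0 = rotl(K, (1*0+2) mod 12) = rotl(K, 2) = 0xD50
k_1 = rotl(K, (1*1+2) mod 12) = rotl(K, 3) = 0xAA1
k_2 = rotl(K, (1*2+2) mod 12) = rotl(K, 4) = 0x543
k_3 = rotl(K, (1*3+2) mod 12) = rotl(K, 5) = 0xA86
k_4 = rotl(K, (1*4+2) mod 12) = rotl(K, 6) = 0x50D
k_5 = rotl(K, (1*5+2) mod 12) = rotl(K, 7) = 0xA1A

0xA1A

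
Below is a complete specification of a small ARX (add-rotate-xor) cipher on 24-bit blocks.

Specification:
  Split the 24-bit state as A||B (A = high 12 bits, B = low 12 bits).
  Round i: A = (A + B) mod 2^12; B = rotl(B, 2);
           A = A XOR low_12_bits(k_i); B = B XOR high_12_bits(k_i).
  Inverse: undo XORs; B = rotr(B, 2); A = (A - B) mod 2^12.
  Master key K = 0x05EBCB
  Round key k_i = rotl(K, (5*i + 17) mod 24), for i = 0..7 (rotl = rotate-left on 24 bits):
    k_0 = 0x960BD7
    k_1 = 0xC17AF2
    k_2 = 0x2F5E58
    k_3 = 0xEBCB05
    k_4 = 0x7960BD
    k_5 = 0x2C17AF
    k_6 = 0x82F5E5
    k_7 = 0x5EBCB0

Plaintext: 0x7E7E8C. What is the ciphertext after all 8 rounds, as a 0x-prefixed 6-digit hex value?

s_0 = plaintext = 0x7E7E8C
s_1 = Round(s_0, k_0) = 0xDA4353
s_2 = Round(s_1, k_1) = 0xA0515B
s_3 = Round(s_2, k_2) = 0x538799
s_4 = Round(s_3, k_3) = 0x7D40D9
s_5 = Round(s_4, k_4) = 0x8104F2
s_6 = Round(s_5, k_5) = 0xAAD108
s_7 = Round(s_6, k_6) = 0xE50C0F
s_8 = Round(s_7, k_7) = 0x6EF5D4

0x6EF5D4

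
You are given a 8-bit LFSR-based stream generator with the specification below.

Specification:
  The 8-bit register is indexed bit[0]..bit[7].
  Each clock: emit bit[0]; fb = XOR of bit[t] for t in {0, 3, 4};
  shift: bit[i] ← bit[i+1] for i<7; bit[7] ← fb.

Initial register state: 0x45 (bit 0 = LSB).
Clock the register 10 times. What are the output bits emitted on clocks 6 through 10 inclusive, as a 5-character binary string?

01010

reg_0 = 0x45
clock 1: out=1, reg = 0xA2
clock 2: out=0, reg = 0x51
clock 3: out=1, reg = 0x28
clock 4: out=0, reg = 0x94
clock 5: out=0, reg = 0xCA
clock 6: out=0, reg = 0xE5
clock 7: out=1, reg = 0xF2
clock 8: out=0, reg = 0xF9
clock 9: out=1, reg = 0xFC
clock 10: out=0, reg = 0x7E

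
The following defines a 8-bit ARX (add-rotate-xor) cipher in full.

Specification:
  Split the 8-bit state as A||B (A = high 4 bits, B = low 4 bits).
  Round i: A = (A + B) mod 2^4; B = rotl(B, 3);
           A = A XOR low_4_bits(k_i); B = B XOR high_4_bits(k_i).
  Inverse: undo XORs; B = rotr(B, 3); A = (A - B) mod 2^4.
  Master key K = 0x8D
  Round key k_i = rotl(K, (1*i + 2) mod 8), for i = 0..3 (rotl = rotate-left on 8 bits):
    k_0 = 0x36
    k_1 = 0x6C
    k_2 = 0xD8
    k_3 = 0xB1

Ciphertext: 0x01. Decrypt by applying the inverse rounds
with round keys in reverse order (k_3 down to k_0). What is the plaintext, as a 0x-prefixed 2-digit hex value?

s_0 = ciphertext = 0x01
s_1 = InvRound(s_0, k_3) = 0xC5
s_2 = InvRound(s_1, k_2) = 0x31
s_3 = InvRound(s_2, k_1) = 0x1E
s_4 = InvRound(s_3, k_0) = 0xCB

0xCB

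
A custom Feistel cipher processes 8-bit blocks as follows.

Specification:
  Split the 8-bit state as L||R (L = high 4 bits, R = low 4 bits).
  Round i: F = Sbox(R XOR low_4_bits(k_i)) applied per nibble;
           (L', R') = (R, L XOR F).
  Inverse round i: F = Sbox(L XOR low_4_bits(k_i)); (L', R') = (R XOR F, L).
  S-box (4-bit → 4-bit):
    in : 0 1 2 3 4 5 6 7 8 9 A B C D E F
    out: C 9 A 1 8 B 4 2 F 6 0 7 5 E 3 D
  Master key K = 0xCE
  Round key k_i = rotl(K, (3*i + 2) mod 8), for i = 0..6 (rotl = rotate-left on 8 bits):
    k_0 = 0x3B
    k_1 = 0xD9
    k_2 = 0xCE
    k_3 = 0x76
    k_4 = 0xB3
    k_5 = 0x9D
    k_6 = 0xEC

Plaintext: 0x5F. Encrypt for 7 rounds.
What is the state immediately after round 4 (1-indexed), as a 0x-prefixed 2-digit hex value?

0xB9

s_0 = plaintext = 0x5F
s_1 = Round(s_0, k_0) = 0xFD
s_2 = Round(s_1, k_1) = 0xD7
s_3 = Round(s_2, k_2) = 0x7B
s_4 = Round(s_3, k_3) = 0xB9
s_5 = Round(s_4, k_4) = 0x9B
s_6 = Round(s_5, k_5) = 0xBD
s_7 = Round(s_6, k_6) = 0xD2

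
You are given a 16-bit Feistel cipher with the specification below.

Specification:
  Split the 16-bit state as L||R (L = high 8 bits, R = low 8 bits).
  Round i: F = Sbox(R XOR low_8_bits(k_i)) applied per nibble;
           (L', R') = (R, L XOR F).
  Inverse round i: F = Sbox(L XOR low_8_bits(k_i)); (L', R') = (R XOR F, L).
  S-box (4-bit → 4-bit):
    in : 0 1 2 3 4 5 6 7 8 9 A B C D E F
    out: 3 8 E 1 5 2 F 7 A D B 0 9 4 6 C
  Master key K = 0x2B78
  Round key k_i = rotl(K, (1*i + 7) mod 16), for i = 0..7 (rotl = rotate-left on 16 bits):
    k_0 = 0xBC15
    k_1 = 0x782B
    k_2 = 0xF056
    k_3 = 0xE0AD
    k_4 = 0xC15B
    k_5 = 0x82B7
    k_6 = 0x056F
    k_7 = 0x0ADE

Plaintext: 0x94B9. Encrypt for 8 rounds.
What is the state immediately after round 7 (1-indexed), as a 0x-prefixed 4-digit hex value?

0xB477

s_0 = plaintext = 0x94B9
s_1 = Round(s_0, k_0) = 0xB92D
s_2 = Round(s_1, k_1) = 0x2D86
s_3 = Round(s_2, k_2) = 0x866E
s_4 = Round(s_3, k_3) = 0x6E17
s_5 = Round(s_4, k_4) = 0x1737
s_6 = Round(s_5, k_5) = 0x37B4
s_7 = Round(s_6, k_6) = 0xB477
s_8 = Round(s_7, k_7) = 0x7709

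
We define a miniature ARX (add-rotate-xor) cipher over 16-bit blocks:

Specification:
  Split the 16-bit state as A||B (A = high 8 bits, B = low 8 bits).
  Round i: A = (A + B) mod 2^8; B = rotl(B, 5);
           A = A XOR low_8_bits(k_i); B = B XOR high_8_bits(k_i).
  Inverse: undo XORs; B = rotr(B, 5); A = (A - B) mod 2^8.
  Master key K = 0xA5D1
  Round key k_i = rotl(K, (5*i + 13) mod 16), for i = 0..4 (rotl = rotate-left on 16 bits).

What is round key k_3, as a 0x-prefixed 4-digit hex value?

0x1A5D

K = 0xA5D1
k_0 = rotl(K, (5*0+13) mod 16) = rotl(K, 13) = 0x34BA
k_1 = rotl(K, (5*1+13) mod 16) = rotl(K, 2) = 0x9746
k_2 = rotl(K, (5*2+13) mod 16) = rotl(K, 7) = 0xE8D2
k_3 = rotl(K, (5*3+13) mod 16) = rotl(K, 12) = 0x1A5D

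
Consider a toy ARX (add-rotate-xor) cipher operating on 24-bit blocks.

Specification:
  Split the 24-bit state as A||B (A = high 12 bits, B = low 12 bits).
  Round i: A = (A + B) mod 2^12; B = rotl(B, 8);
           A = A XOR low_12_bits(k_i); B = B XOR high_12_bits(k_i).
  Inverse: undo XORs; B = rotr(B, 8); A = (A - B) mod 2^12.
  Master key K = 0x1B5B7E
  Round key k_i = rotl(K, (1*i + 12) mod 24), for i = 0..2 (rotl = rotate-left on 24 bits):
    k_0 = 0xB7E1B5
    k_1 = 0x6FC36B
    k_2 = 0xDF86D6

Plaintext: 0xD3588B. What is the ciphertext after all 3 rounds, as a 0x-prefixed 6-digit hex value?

s_0 = plaintext = 0xD3588B
s_1 = Round(s_0, k_0) = 0x4750F6
s_2 = Round(s_1, k_1) = 0x6000F3
s_3 = Round(s_2, k_2) = 0x025EF7

0x025EF7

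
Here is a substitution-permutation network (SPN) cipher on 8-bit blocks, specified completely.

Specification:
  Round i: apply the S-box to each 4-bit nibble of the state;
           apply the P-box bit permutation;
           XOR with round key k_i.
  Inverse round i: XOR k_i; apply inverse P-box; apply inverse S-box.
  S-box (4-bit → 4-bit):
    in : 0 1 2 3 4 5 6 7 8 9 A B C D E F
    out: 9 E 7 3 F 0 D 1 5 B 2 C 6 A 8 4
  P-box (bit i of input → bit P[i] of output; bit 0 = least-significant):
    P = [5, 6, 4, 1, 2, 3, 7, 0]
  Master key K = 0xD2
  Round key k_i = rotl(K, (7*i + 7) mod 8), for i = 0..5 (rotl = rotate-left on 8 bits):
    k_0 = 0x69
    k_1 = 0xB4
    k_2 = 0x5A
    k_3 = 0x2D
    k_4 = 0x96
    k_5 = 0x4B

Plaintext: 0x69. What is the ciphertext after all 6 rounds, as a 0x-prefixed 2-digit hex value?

s_0 = plaintext = 0x69
s_1 = Round(s_0, k_0) = 0x8E
s_2 = Round(s_1, k_1) = 0x32
s_3 = Round(s_2, k_2) = 0x26
s_4 = Round(s_3, k_3) = 0x93
s_5 = Round(s_4, k_4) = 0xFB
s_6 = Round(s_5, k_5) = 0xD9

0xD9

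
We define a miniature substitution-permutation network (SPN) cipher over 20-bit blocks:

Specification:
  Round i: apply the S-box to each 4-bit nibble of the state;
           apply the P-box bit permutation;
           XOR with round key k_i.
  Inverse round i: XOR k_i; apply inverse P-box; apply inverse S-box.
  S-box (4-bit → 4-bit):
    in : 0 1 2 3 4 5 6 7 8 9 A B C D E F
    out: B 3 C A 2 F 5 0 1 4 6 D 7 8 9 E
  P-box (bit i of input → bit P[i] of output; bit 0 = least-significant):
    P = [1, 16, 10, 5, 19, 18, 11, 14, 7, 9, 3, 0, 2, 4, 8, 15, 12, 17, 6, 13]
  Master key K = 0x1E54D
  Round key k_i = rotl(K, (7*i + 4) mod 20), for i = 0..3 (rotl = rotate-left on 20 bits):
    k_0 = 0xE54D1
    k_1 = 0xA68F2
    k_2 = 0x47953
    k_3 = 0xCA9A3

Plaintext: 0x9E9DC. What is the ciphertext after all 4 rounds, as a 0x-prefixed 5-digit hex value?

0xDE1CB

s_0 = plaintext = 0x9E9DC
s_1 = Round(s_0, k_0) = 0xF909F
s_2 = Round(s_1, k_1) = 0x94713
s_3 = Round(s_2, k_2) = 0x97923
s_4 = Round(s_3, k_3) = 0xDE1CB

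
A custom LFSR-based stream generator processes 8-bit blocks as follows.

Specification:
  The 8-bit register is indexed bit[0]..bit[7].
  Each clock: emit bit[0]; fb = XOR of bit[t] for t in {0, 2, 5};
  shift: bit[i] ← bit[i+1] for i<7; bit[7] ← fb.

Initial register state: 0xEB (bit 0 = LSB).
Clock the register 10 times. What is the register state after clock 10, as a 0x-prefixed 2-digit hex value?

0x19

reg_0 = 0xEB
clock 1: out=1, reg = 0x75
clock 2: out=1, reg = 0xBA
clock 3: out=0, reg = 0xDD
clock 4: out=1, reg = 0x6E
clock 5: out=0, reg = 0x37
clock 6: out=1, reg = 0x9B
clock 7: out=1, reg = 0xCD
clock 8: out=1, reg = 0x66
clock 9: out=0, reg = 0x33
clock 10: out=1, reg = 0x19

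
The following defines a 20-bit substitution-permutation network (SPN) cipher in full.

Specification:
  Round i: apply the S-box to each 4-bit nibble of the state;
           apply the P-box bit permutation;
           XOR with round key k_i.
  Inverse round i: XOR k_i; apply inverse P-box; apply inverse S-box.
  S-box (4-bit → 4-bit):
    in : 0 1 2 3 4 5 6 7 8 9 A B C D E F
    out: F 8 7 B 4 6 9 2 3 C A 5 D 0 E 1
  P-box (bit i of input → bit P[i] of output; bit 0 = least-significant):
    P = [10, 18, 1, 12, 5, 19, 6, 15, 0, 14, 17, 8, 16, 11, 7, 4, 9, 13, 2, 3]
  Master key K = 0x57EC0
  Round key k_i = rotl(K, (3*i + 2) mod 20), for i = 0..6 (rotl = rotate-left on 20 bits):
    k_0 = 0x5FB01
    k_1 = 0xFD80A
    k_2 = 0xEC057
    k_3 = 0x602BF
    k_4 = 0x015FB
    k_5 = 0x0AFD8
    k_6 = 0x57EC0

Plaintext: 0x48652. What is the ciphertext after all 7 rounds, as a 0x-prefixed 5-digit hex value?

s_0 = plaintext = 0x48652
s_1 = Round(s_0, k_0) = 0x8F646
s_2 = Round(s_1, k_1) = 0xEEF4B
s_3 = Round(s_2, k_2) = 0xEEC88
s_4 = Round(s_3, k_3) = 0x82F02
s_5 = Round(s_4, k_4) = 0xDBB18
s_6 = Round(s_5, k_5) = 0x72B59
s_7 = Round(s_6, k_6) = 0xE4603

0xE4603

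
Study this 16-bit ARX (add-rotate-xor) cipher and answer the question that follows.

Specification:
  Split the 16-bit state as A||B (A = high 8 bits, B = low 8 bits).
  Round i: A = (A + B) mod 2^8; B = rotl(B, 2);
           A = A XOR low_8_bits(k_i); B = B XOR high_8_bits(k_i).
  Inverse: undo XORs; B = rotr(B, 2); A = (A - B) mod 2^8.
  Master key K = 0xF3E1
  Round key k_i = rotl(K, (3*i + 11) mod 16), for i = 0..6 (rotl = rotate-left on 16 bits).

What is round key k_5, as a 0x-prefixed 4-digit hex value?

0x87CF

K = 0xF3E1
k_0 = rotl(K, (3*0+11) mod 16) = rotl(K, 11) = 0x0F9F
k_1 = rotl(K, (3*1+11) mod 16) = rotl(K, 14) = 0x7CF8
k_2 = rotl(K, (3*2+11) mod 16) = rotl(K, 1) = 0xE7C3
k_3 = rotl(K, (3*3+11) mod 16) = rotl(K, 4) = 0x3E1F
k_4 = rotl(K, (3*4+11) mod 16) = rotl(K, 7) = 0xF0F9
k_5 = rotl(K, (3*5+11) mod 16) = rotl(K, 10) = 0x87CF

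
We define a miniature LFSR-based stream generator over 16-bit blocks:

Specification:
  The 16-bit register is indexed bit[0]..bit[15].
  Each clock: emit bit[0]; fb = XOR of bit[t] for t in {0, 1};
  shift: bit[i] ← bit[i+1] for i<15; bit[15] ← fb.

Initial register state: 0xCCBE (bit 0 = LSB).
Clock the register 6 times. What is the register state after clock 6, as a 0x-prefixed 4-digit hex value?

0x8732

reg_0 = 0xCCBE
clock 1: out=0, reg = 0xE65F
clock 2: out=1, reg = 0x732F
clock 3: out=1, reg = 0x3997
clock 4: out=1, reg = 0x1CCB
clock 5: out=1, reg = 0x0E65
clock 6: out=1, reg = 0x8732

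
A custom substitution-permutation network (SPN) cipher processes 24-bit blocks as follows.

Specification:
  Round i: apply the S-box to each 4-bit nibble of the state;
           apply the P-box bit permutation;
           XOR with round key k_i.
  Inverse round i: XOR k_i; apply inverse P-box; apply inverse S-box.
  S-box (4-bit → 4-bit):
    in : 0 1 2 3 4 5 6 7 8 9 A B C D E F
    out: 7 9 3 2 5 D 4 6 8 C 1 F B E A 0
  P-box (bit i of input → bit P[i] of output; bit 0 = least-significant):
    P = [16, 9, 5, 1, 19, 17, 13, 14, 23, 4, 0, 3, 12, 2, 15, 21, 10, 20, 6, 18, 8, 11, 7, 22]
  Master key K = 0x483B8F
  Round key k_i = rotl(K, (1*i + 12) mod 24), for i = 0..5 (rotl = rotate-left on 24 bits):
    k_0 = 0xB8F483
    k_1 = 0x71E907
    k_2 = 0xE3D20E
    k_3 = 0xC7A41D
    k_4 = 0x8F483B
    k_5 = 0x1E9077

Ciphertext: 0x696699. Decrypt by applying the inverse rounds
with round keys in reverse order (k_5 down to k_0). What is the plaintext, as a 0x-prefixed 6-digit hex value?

s_0 = ciphertext = 0x696699
s_1 = InvRound(s_0, k_5) = 0x9BB8DB
s_2 = InvRound(s_1, k_4) = 0x6D4F96
s_3 = InvRound(s_2, k_3) = 0x0F95BE
s_4 = InvRound(s_3, k_2) = 0x518217
s_5 = InvRound(s_4, k_1) = 0x2F8393
s_6 = InvRound(s_5, k_0) = 0xACA2D2

0xACA2D2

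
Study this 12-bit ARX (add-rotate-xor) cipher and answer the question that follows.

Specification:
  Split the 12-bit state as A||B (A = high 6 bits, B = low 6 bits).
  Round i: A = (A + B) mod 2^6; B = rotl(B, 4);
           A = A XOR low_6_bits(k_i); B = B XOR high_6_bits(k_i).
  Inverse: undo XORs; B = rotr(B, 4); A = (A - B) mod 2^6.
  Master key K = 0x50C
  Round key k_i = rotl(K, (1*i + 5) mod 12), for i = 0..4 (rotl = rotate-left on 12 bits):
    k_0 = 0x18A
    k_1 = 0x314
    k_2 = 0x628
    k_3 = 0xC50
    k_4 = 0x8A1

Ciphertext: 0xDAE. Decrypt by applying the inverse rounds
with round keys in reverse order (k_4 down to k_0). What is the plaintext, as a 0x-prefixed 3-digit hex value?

0x187

s_0 = ciphertext = 0xDAE
s_1 = InvRound(s_0, k_4) = 0x9F0
s_2 = InvRound(s_1, k_3) = 0xCC4
s_3 = InvRound(s_2, k_2) = 0xAB1
s_4 = InvRound(s_3, k_1) = 0x1F7
s_5 = InvRound(s_4, k_0) = 0x187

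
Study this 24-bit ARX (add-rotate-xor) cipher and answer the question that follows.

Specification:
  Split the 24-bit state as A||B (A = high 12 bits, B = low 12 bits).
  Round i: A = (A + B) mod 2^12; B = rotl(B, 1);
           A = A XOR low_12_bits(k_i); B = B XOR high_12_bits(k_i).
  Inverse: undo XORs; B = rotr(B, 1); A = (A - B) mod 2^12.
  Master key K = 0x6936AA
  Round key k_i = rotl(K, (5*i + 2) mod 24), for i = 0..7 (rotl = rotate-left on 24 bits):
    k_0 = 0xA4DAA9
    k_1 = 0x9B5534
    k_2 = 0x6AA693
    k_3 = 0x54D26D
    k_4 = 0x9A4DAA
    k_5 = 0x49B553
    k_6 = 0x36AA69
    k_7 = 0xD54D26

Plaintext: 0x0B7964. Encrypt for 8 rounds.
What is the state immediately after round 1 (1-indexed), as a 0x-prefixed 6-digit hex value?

0x0B2884

s_0 = plaintext = 0x0B7964
s_1 = Round(s_0, k_0) = 0x0B2884
s_2 = Round(s_1, k_1) = 0xC028BC
s_3 = Round(s_2, k_2) = 0x22D7D3
s_4 = Round(s_3, k_3) = 0x86DAEB
s_5 = Round(s_4, k_4) = 0xEF2C73
s_6 = Round(s_5, k_5) = 0xE36C7C
s_7 = Round(s_6, k_6) = 0x0DBB93
s_8 = Round(s_7, k_7) = 0x148A73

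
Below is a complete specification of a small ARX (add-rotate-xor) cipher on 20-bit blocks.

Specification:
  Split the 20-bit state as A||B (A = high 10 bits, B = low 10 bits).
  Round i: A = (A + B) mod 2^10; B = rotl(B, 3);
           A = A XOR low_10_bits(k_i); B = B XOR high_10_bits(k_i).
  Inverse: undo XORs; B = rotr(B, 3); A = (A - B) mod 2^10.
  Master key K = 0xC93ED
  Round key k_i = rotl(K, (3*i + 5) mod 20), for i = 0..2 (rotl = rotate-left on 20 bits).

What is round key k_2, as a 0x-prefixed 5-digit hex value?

K = 0xC93ED
k_0 = rotl(K, (3*0+5) mod 20) = rotl(K, 5) = 0x27DB9
k_1 = rotl(K, (3*1+5) mod 20) = rotl(K, 8) = 0x3EDC9
k_2 = rotl(K, (3*2+5) mod 20) = rotl(K, 11) = 0xF6E49

0xF6E49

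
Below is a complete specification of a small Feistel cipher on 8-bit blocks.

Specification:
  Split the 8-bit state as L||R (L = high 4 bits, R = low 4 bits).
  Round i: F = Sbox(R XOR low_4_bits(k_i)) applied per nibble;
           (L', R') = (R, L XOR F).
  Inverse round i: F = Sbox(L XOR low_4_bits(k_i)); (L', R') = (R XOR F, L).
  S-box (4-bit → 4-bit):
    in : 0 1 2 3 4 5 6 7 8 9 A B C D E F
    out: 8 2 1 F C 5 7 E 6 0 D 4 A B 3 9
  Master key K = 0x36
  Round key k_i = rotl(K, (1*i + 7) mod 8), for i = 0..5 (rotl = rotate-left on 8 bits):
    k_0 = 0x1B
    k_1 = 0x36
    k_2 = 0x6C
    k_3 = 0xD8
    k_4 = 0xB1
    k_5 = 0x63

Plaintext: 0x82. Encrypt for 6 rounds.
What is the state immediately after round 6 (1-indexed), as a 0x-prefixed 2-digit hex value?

0xFF

s_0 = plaintext = 0x82
s_1 = Round(s_0, k_0) = 0x28
s_2 = Round(s_1, k_1) = 0x81
s_3 = Round(s_2, k_2) = 0x13
s_4 = Round(s_3, k_3) = 0x35
s_5 = Round(s_4, k_4) = 0x5F
s_6 = Round(s_5, k_5) = 0xFF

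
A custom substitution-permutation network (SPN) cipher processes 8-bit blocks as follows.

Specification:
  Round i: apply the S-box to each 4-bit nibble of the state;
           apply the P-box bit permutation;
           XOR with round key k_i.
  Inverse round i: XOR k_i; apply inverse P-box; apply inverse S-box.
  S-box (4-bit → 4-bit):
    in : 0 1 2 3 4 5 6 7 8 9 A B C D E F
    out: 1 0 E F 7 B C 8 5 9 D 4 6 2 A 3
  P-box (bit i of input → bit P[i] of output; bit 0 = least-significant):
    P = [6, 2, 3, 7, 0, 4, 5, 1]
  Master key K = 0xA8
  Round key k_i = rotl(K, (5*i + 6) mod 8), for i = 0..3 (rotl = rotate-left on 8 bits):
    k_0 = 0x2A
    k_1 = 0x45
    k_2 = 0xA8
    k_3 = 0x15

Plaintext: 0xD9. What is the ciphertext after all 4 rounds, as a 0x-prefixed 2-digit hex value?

0xB6

s_0 = plaintext = 0xD9
s_1 = Round(s_0, k_0) = 0xFA
s_2 = Round(s_1, k_1) = 0x9C
s_3 = Round(s_2, k_2) = 0xA7
s_4 = Round(s_3, k_3) = 0xB6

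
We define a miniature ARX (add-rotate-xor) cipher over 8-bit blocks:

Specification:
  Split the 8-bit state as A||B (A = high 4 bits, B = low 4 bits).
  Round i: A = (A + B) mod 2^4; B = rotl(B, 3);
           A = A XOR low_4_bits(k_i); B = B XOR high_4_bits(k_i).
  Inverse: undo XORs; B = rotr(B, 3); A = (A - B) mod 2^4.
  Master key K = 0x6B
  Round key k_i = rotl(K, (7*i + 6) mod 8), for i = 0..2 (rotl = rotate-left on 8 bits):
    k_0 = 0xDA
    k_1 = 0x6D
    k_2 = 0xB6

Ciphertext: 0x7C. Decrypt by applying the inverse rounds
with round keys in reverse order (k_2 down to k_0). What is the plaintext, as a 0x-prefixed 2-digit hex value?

s_0 = ciphertext = 0x7C
s_1 = InvRound(s_0, k_2) = 0x3E
s_2 = InvRound(s_1, k_1) = 0xD1
s_3 = InvRound(s_2, k_0) = 0xE9

0xE9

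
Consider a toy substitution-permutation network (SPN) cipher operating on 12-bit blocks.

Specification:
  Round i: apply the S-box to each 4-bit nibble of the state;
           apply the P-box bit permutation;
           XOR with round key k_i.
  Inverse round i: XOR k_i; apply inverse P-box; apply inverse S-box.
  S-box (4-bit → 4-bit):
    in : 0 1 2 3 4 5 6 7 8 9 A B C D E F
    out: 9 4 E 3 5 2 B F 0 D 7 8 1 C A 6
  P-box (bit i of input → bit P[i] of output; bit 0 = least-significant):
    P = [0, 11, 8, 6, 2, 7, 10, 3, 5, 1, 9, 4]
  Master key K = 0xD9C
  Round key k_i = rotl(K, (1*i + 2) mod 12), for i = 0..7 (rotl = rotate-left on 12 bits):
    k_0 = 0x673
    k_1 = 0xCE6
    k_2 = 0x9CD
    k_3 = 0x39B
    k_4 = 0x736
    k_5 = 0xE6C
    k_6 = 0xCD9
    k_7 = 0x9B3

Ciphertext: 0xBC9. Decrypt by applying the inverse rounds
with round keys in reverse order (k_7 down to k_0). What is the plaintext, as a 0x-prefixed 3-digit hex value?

0x89E

s_0 = ciphertext = 0xBC9
s_1 = InvRound(s_0, k_7) = 0x7BB
s_2 = InvRound(s_1, k_6) = 0xA82
s_3 = InvRound(s_2, k_5) = 0x37B
s_4 = InvRound(s_3, k_4) = 0x890
s_5 = InvRound(s_4, k_3) = 0xFBA
s_6 = InvRound(s_5, k_2) = 0x740
s_7 = InvRound(s_6, k_1) = 0xA3F
s_8 = InvRound(s_7, k_0) = 0x89E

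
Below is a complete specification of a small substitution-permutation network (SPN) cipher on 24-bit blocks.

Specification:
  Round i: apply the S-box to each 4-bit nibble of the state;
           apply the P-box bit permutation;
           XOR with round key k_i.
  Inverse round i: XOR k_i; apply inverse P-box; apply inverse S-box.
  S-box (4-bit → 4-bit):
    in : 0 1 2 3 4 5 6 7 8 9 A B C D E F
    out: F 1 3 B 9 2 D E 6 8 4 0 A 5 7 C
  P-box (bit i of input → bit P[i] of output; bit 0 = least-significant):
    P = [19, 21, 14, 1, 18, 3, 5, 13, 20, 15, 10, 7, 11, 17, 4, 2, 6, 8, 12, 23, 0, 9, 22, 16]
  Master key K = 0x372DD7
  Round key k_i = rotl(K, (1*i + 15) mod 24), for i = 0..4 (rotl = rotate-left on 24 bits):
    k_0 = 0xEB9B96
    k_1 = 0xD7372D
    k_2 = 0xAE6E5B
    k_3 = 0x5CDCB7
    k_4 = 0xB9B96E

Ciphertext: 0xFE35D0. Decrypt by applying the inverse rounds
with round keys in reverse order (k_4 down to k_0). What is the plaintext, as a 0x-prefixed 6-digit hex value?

s_0 = ciphertext = 0xFE35D0
s_1 = InvRound(s_0, k_4) = 0xFB07E9
s_2 = InvRound(s_1, k_3) = 0xC00527
s_3 = InvRound(s_2, k_2) = 0x820B0E
s_4 = InvRound(s_3, k_1) = 0x6A1D69
s_5 = InvRound(s_4, k_0) = 0x34F789

0x34F789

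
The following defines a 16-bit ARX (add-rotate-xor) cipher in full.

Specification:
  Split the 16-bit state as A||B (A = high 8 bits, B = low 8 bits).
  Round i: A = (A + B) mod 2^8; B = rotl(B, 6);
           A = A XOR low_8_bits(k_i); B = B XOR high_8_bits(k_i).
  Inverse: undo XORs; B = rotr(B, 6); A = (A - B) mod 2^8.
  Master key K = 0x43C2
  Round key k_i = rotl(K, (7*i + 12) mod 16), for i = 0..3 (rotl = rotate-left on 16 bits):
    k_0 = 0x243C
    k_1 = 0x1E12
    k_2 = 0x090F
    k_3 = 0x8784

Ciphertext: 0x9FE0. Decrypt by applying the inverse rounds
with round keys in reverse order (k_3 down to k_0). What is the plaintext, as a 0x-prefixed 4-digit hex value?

0x8C54

s_0 = ciphertext = 0x9FE0
s_1 = InvRound(s_0, k_3) = 0x7E9D
s_2 = InvRound(s_1, k_2) = 0x1F52
s_3 = InvRound(s_2, k_1) = 0xDC31
s_4 = InvRound(s_3, k_0) = 0x8C54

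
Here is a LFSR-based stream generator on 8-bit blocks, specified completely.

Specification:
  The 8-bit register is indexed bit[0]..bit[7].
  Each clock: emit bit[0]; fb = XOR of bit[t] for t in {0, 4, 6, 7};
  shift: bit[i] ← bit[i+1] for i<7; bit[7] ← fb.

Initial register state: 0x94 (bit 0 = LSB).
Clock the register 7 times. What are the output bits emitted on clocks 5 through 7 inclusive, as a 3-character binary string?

reg_0 = 0x94
clock 1: out=0, reg = 0x4A
clock 2: out=0, reg = 0xA5
clock 3: out=1, reg = 0x52
clock 4: out=0, reg = 0x29
clock 5: out=1, reg = 0x94
clock 6: out=0, reg = 0x4A
clock 7: out=0, reg = 0xA5

100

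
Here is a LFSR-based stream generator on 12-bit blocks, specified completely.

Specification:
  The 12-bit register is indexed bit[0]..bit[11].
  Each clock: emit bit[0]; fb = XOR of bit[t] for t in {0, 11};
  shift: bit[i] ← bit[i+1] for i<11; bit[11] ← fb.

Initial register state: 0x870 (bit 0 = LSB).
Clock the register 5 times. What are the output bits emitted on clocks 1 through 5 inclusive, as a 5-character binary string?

reg_0 = 0x870
clock 1: out=0, reg = 0xC38
clock 2: out=0, reg = 0xE1C
clock 3: out=0, reg = 0xF0E
clock 4: out=0, reg = 0xF87
clock 5: out=1, reg = 0x7C3

00001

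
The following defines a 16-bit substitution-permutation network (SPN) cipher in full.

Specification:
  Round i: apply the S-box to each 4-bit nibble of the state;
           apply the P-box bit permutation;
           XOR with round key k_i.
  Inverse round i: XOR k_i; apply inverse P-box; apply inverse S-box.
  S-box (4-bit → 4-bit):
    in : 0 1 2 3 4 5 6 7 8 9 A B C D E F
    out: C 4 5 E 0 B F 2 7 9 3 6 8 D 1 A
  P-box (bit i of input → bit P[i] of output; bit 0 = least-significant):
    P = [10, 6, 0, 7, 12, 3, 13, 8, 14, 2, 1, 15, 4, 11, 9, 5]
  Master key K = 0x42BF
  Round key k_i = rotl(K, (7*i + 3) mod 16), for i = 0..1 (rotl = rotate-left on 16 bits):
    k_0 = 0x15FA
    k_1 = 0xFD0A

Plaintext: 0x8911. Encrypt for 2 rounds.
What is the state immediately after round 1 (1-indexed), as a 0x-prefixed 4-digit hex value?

0xFFEB

s_0 = plaintext = 0x8911
s_1 = Round(s_0, k_0) = 0xFFEB
s_2 = Round(s_1, k_1) = 0x656F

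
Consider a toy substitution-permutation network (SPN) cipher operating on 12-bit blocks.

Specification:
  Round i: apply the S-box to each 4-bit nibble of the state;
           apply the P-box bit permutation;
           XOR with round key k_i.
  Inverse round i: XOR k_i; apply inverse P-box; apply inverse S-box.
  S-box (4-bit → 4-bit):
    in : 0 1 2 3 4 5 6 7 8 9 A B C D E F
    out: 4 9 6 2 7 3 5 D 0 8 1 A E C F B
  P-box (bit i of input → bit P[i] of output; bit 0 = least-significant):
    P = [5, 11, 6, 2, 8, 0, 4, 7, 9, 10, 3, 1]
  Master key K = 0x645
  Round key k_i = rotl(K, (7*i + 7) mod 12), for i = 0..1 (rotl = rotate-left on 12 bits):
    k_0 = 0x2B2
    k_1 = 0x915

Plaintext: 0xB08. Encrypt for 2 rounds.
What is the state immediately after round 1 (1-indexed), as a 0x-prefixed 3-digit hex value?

s_0 = plaintext = 0xB08
s_1 = Round(s_0, k_0) = 0x6A0
s_2 = Round(s_1, k_1) = 0xA5D

0x6A0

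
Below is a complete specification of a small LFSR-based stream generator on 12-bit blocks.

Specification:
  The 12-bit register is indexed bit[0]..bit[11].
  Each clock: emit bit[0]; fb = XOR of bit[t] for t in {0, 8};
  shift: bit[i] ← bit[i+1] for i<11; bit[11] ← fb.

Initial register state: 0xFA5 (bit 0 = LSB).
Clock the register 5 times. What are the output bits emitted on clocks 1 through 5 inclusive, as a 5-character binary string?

reg_0 = 0xFA5
clock 1: out=1, reg = 0x7D2
clock 2: out=0, reg = 0xBE9
clock 3: out=1, reg = 0x5F4
clock 4: out=0, reg = 0xAFA
clock 5: out=0, reg = 0x57D

10100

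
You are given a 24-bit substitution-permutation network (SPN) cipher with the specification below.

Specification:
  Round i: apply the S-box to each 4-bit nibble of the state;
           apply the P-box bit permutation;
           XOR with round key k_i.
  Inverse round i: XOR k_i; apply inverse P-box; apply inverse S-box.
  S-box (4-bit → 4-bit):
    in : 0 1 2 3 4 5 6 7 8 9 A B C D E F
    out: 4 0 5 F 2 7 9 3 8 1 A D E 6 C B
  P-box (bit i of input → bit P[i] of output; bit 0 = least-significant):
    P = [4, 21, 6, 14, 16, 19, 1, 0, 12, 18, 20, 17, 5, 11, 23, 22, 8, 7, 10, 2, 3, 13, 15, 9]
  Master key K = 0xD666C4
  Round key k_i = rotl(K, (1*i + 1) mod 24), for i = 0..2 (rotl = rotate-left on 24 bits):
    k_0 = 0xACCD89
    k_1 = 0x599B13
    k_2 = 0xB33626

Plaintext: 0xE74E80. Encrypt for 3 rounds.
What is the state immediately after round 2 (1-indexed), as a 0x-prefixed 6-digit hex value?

s_0 = plaintext = 0xE74E80
s_1 = Round(s_0, k_0) = 0xBE4648
s_2 = Round(s_1, k_1) = 0x53451F
s_3 = Round(s_2, k_2) = 0x87CBBA

0x53451F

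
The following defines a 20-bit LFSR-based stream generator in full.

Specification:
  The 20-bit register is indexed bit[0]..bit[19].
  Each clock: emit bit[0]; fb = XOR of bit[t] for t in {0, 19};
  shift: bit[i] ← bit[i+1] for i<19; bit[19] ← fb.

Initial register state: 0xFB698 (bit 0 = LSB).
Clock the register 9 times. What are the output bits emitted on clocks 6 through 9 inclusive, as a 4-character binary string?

0010

reg_0 = 0xFB698
clock 1: out=0, reg = 0xFDB4C
clock 2: out=0, reg = 0xFEDA6
clock 3: out=0, reg = 0xFF6D3
clock 4: out=1, reg = 0x7FB69
clock 5: out=1, reg = 0xBFDB4
clock 6: out=0, reg = 0xDFEDA
clock 7: out=0, reg = 0xEFF6D
clock 8: out=1, reg = 0x77FB6
clock 9: out=0, reg = 0x3BFDB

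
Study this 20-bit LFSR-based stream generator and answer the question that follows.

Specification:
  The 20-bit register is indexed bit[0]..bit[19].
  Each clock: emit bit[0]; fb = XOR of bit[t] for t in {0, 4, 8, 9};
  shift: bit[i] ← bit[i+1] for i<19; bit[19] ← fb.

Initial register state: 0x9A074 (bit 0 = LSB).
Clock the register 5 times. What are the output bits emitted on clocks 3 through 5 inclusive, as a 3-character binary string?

101

reg_0 = 0x9A074
clock 1: out=0, reg = 0xCD03A
clock 2: out=0, reg = 0xE681D
clock 3: out=1, reg = 0x7340E
clock 4: out=0, reg = 0x39A07
clock 5: out=1, reg = 0x1CD03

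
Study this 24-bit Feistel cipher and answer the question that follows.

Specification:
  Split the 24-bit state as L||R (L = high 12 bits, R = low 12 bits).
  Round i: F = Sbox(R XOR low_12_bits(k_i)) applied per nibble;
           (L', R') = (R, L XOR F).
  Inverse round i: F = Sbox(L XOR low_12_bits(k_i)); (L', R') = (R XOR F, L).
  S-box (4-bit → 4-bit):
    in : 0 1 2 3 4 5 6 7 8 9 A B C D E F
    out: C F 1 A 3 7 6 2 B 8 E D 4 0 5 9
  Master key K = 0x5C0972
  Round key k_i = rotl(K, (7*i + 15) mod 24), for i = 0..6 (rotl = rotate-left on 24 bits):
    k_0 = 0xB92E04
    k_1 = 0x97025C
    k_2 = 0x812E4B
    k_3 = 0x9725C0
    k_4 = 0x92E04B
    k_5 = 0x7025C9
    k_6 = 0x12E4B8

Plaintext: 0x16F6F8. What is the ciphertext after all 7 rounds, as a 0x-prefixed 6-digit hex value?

0x73D452

s_0 = plaintext = 0x16F6F8
s_1 = Round(s_0, k_0) = 0x6F8AFB
s_2 = Round(s_1, k_1) = 0xAFBD1A
s_3 = Round(s_2, k_2) = 0xD1A084
s_4 = Round(s_3, k_3) = 0x084A29
s_5 = Round(s_4, k_4) = 0xA29EE5
s_6 = Round(s_5, k_5) = 0xEE573D
s_7 = Round(s_6, k_6) = 0x73D452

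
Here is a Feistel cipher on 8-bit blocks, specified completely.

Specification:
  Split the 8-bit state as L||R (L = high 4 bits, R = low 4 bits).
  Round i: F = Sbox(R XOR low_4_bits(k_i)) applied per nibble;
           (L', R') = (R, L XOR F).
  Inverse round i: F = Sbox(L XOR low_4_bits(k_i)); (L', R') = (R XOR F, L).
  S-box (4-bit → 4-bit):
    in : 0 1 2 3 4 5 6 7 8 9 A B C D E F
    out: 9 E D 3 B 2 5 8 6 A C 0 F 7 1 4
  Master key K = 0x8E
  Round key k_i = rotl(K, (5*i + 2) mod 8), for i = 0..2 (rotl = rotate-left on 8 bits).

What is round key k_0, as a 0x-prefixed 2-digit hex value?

0x3A

K = 0x8E
k_0 = rotl(K, (5*0+2) mod 8) = rotl(K, 2) = 0x3A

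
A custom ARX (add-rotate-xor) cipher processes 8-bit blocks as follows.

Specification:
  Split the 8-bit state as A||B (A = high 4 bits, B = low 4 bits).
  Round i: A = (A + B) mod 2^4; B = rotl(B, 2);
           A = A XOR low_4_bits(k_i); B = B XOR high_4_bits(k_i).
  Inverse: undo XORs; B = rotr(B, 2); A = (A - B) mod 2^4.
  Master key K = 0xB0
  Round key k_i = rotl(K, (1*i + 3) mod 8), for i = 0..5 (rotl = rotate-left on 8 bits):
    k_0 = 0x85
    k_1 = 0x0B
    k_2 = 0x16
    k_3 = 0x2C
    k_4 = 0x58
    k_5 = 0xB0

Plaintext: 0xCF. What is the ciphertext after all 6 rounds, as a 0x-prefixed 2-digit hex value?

s_0 = plaintext = 0xCF
s_1 = Round(s_0, k_0) = 0xE7
s_2 = Round(s_1, k_1) = 0xED
s_3 = Round(s_2, k_2) = 0xD6
s_4 = Round(s_3, k_3) = 0xFB
s_5 = Round(s_4, k_4) = 0x2B
s_6 = Round(s_5, k_5) = 0xD5

0xD5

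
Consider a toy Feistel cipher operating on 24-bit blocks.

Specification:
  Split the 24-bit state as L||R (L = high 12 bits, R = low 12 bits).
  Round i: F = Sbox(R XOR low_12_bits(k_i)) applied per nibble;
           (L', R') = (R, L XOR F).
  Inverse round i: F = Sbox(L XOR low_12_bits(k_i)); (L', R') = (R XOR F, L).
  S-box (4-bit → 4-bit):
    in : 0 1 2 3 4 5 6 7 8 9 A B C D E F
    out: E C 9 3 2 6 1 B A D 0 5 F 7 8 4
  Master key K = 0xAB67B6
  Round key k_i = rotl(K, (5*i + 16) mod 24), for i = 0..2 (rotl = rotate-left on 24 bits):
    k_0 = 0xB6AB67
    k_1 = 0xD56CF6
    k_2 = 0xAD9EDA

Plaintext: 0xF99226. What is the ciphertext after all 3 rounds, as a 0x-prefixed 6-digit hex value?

s_0 = plaintext = 0xF99226
s_1 = Round(s_0, k_0) = 0x2262B5
s_2 = Round(s_1, k_1) = 0x2B5A05
s_3 = Round(s_2, k_2) = 0xA050C1

0xA050C1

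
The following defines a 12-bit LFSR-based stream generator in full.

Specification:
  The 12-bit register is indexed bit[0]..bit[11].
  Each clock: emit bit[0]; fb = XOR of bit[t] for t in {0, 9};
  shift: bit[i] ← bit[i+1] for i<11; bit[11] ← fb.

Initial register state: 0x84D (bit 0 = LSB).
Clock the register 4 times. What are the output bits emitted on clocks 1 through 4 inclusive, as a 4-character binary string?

reg_0 = 0x84D
clock 1: out=1, reg = 0xC26
clock 2: out=0, reg = 0x613
clock 3: out=1, reg = 0x309
clock 4: out=1, reg = 0x184

1011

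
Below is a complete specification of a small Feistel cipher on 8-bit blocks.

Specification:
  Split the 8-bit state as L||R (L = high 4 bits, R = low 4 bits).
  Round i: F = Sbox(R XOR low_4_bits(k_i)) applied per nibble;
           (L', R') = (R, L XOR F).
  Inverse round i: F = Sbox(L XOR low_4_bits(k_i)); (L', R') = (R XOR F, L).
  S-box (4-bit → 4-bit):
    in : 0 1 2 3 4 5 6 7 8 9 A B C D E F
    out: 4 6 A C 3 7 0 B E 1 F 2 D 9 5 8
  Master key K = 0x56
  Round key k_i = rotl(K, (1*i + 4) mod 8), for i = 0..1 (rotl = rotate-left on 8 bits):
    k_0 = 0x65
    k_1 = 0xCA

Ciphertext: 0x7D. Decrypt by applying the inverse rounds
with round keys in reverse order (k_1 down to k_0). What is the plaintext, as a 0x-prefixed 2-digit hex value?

s_0 = ciphertext = 0x7D
s_1 = InvRound(s_0, k_1) = 0x47
s_2 = InvRound(s_1, k_0) = 0x14

0x14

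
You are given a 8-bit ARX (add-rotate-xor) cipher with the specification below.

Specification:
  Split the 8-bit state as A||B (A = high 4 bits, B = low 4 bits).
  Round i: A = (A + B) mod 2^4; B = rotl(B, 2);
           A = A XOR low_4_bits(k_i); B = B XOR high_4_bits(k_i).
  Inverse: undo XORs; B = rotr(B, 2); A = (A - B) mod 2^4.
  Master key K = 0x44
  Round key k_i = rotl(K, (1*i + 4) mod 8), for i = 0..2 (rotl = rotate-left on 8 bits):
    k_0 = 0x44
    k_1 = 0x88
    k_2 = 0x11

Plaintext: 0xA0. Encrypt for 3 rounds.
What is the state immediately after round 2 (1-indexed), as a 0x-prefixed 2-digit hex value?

s_0 = plaintext = 0xA0
s_1 = Round(s_0, k_0) = 0xE4
s_2 = Round(s_1, k_1) = 0xA9
s_3 = Round(s_2, k_2) = 0x27

0xA9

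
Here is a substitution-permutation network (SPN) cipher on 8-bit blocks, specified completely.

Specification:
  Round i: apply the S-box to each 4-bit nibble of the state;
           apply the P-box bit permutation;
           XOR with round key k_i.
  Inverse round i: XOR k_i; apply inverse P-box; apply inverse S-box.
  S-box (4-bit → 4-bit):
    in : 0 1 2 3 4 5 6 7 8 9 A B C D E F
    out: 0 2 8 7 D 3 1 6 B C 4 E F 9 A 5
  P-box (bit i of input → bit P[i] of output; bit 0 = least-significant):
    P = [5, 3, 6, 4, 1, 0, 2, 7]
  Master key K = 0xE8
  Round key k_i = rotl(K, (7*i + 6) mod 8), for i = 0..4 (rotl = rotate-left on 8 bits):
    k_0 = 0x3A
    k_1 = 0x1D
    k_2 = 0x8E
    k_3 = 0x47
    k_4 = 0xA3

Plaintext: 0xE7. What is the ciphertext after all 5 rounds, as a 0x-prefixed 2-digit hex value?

0xBF

s_0 = plaintext = 0xE7
s_1 = Round(s_0, k_0) = 0xF3
s_2 = Round(s_1, k_1) = 0x73
s_3 = Round(s_2, k_2) = 0xE3
s_4 = Round(s_3, k_3) = 0xAE
s_5 = Round(s_4, k_4) = 0xBF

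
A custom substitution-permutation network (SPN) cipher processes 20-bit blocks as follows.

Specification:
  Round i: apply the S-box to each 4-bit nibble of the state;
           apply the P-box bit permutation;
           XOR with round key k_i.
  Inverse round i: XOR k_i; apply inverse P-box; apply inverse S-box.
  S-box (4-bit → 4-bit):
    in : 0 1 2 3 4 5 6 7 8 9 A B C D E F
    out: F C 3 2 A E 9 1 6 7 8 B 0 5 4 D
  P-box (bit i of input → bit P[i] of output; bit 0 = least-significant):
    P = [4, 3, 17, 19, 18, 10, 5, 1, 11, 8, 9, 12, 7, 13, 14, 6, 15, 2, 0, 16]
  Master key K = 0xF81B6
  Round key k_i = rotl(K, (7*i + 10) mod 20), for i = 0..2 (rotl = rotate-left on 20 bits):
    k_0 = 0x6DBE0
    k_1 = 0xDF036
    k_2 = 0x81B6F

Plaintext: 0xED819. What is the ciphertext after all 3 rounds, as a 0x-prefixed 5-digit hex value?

s_0 = plaintext = 0xED819
s_1 = Round(s_0, k_0) = 0x4985B
s_2 = Round(s_1, k_1) = 0x49788
s_3 = Round(s_2, k_2) = 0xB77C3

0xB77C3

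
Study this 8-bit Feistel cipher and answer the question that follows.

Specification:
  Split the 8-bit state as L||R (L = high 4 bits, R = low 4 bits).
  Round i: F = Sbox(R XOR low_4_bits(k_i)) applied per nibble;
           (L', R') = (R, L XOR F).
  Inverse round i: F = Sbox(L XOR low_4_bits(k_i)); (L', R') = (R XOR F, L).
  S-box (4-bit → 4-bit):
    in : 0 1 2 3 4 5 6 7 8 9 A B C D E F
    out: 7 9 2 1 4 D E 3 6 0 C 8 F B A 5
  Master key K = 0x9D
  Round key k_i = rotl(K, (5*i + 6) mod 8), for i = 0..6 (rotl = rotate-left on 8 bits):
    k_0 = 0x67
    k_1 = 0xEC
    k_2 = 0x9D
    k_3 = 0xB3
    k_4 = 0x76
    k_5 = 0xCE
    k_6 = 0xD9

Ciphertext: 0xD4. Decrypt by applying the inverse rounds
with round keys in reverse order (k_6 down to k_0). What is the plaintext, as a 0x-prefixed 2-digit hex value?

0x33

s_0 = ciphertext = 0xD4
s_1 = InvRound(s_0, k_6) = 0x0D
s_2 = InvRound(s_1, k_5) = 0x70
s_3 = InvRound(s_2, k_4) = 0x97
s_4 = InvRound(s_3, k_3) = 0xB9
s_5 = InvRound(s_4, k_2) = 0x7B
s_6 = InvRound(s_5, k_1) = 0x37
s_7 = InvRound(s_6, k_0) = 0x33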